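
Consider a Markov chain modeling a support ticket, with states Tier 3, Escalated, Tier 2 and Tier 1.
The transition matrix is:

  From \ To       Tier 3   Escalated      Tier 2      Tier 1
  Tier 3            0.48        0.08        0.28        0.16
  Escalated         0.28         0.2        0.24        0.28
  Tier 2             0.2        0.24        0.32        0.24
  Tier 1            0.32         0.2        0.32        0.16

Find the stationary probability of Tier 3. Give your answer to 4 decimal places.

Let the stationary distribution be π with π = πP and π_1 + π_2 + π_3 + π_4 = 1.
π_1 = 0.48·π_1 + 0.28·π_2 + 0.2·π_3 + 0.32·π_4
π_2 = 0.08·π_1 + 0.2·π_2 + 0.24·π_3 + 0.2·π_4
π_3 = 0.28·π_1 + 0.24·π_2 + 0.32·π_3 + 0.32·π_4
Solving with the normalization constraint gives π = (0.3309, 0.1720, 0.2930, 0.2041).
So the stationary probability of Tier 3 is 0.3309.

0.3309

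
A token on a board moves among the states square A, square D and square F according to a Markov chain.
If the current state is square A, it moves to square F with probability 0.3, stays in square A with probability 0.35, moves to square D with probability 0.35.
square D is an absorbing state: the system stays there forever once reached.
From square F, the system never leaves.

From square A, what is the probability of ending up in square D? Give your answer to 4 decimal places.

0.5385

Let h(s) be the probability of absorption at square D starting from transient state s. Then h(square D) = 1 and h(square F) = 0. By first-step analysis:
h(square A) = 0.35·h(square A) + 0.35·1 + 0.3·0
Solving: h(square A) = 0.5385.
Starting from square A, the probability is 0.5385.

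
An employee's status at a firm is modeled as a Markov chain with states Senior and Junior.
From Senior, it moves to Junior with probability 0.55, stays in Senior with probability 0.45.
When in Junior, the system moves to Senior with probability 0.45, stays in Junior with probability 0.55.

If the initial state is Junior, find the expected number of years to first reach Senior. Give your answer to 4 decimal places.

Let t(s) be the expected number of years to first reach Senior from state s, with t(Senior) = 0. Conditioning on the first year:
t(Junior) = 1 + 0.55·t(Junior)
Solving: t(Junior) = 2.2222.
Expected years from Junior to Senior: 2.2222.

2.2222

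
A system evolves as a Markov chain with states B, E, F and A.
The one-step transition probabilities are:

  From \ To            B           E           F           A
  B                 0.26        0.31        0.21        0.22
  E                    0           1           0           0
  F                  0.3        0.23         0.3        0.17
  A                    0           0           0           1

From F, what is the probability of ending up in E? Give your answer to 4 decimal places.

0.5785

Let h(s) be the probability of absorption at E starting from transient state s. Then h(E) = 1 and h(A) = 0. By first-step analysis:
h(B) = 0.26·h(B) + 0.31·1 + 0.21·h(F) + 0.22·0
h(F) = 0.3·h(B) + 0.23·1 + 0.3·h(F) + 0.17·0
Solving: h(B) = 0.5831, h(F) = 0.5785.
Starting from F, the probability is 0.5785.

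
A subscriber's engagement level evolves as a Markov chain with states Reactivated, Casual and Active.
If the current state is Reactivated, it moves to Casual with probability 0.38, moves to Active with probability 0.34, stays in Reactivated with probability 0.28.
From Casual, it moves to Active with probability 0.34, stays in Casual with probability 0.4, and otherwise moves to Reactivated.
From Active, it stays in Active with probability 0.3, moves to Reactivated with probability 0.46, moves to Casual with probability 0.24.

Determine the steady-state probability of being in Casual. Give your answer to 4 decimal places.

Let the stationary distribution be π with π = πP and π_1 + π_2 + π_3 = 1.
π_1 = 0.28·π_1 + 0.26·π_2 + 0.46·π_3
π_2 = 0.38·π_1 + 0.4·π_2 + 0.24·π_3
Solving with the normalization constraint gives π = (0.3320, 0.3411, 0.3269).
So the stationary probability of Casual is 0.3411.

0.3411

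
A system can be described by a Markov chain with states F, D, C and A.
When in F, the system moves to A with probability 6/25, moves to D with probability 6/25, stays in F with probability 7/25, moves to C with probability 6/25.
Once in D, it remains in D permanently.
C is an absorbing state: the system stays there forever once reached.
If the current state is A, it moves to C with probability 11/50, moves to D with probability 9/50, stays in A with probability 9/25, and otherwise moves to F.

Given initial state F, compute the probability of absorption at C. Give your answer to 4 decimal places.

Let h(s) be the probability of absorption at C starting from transient state s. Then h(C) = 1 and h(D) = 0. By first-step analysis:
h(F) = 0.28·h(F) + 0.24·0 + 0.24·1 + 0.24·h(A)
h(A) = 0.24·h(F) + 0.18·0 + 0.22·1 + 0.36·h(A)
Solving: h(F) = 0.5119, h(A) = 0.5357.
Starting from F, the probability is 0.5119.

0.5119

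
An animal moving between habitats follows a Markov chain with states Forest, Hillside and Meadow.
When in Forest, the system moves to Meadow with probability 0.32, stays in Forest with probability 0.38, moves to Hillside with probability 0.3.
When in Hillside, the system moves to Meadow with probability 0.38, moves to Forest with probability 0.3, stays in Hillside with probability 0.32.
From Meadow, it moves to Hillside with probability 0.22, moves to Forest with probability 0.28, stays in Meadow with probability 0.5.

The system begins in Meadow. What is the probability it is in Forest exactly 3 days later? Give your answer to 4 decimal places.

0.3165

Propagate the distribution vector 3 days from Meadow.
After 0 days: (0.0000, 0.0000, 1.0000)
After 1 day: (0.2800, 0.2200, 0.5000)
After 2 days: (0.3124, 0.2644, 0.4232)
After 3 days: (0.3165, 0.2714, 0.4120)
P(in Forest after 3 days) = 0.3165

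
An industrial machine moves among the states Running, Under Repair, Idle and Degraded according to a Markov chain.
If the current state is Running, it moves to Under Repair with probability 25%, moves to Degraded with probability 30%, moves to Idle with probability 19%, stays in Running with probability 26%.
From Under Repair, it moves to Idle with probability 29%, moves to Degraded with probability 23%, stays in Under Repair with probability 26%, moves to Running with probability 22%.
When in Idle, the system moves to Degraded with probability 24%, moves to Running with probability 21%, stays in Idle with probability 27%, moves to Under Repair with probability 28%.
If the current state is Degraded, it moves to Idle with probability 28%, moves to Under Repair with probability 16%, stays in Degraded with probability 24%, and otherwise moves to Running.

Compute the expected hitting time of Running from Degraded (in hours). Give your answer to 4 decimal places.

Let t(s) be the expected number of hours to first reach Running from state s, with t(Running) = 0. Conditioning on the first hour:
t(Under Repair) = 1 + 0.26·t(Under Repair) + 0.29·t(Idle) + 0.23·t(Degraded)
t(Idle) = 1 + 0.28·t(Under Repair) + 0.27·t(Idle) + 0.24·t(Degraded)
t(Degraded) = 1 + 0.16·t(Under Repair) + 0.28·t(Idle) + 0.24·t(Degraded)
Solving: t(Under Repair) = 4.1546, t(Idle) = 4.1912, t(Degraded) = 3.7346.
Expected hours from Degraded to Running: 3.7346.

3.7346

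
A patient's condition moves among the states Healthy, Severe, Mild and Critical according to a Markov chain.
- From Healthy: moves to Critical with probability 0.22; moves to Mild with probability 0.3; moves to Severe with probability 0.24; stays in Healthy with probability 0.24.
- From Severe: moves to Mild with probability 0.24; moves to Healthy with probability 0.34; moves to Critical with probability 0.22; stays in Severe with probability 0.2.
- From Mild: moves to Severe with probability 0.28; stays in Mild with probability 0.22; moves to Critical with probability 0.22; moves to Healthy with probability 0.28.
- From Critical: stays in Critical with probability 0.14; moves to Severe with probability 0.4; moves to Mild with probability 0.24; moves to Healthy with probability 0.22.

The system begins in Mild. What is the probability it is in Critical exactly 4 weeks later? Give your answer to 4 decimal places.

Propagate the distribution vector 4 weeks from Mild.
After 0 weeks: (0.0000, 0.0000, 1.0000, 0.0000)
After 1 week: (0.2800, 0.2800, 0.2200, 0.2200)
After 2 weeks: (0.2724, 0.2728, 0.2524, 0.2024)
After 3 weeks: (0.2733, 0.2716, 0.2513, 0.2038)
After 4 weeks: (0.2731, 0.2718, 0.2514, 0.2037)
P(in Critical after 4 weeks) = 0.2037

0.2037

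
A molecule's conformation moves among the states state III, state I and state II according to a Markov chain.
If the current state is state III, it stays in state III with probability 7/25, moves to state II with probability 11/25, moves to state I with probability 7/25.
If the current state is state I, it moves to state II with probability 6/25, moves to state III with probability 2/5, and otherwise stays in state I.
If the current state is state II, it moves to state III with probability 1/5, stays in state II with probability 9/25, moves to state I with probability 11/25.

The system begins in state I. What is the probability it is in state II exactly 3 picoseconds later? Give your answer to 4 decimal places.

0.3427

Propagate the distribution vector 3 picoseconds from state I.
After 0 picoseconds: (0.0000, 1.0000, 0.0000)
After 1 picosecond: (0.4000, 0.3600, 0.2400)
After 2 picoseconds: (0.3040, 0.3472, 0.3488)
After 3 picoseconds: (0.2938, 0.3636, 0.3427)
P(in state II after 3 picoseconds) = 0.3427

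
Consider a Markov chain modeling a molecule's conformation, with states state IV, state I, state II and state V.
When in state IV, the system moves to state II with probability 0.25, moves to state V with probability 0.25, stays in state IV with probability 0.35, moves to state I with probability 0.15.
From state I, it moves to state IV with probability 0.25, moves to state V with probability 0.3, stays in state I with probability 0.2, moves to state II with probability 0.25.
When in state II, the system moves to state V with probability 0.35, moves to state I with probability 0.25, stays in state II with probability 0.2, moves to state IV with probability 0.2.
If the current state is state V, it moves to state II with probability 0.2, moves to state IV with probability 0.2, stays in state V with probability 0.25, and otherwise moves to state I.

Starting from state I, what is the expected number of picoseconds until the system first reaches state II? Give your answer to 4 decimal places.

Let t(s) be the expected number of picoseconds to first reach state II from state s, with t(state II) = 0. Conditioning on the first picosecond:
t(state IV) = 1 + 0.35·t(state IV) + 0.15·t(state I) + 0.25·t(state V)
t(state I) = 1 + 0.25·t(state IV) + 0.2·t(state I) + 0.3·t(state V)
t(state V) = 1 + 0.2·t(state IV) + 0.35·t(state I) + 0.25·t(state V)
Solving: t(state IV) = 4.2200, t(state I) = 4.2312, t(state V) = 4.4332.
Expected picoseconds from state I to state II: 4.2312.

4.2312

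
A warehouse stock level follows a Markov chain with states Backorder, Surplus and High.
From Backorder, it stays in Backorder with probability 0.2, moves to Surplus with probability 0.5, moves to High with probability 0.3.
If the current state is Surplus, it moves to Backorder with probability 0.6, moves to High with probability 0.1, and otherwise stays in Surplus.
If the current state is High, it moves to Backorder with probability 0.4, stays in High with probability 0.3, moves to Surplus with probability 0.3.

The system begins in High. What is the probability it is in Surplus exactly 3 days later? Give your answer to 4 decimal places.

Propagate the distribution vector 3 days from High.
After 0 days: (0.0000, 0.0000, 1.0000)
After 1 day: (0.4000, 0.3000, 0.3000)
After 2 days: (0.3800, 0.3800, 0.2400)
After 3 days: (0.4000, 0.3760, 0.2240)
P(in Surplus after 3 days) = 0.3760

0.3760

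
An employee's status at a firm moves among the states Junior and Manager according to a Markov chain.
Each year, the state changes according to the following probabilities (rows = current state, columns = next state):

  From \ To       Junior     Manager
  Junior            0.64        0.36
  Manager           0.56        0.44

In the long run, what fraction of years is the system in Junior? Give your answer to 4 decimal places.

0.6087

Let the stationary distribution be π with π = πP and π_1 + π_2 = 1.
π_1 = 0.64·π_1 + 0.56·π_2
Solving with the normalization constraint gives π = (0.6087, 0.3913).
So the stationary probability of Junior is 0.6087.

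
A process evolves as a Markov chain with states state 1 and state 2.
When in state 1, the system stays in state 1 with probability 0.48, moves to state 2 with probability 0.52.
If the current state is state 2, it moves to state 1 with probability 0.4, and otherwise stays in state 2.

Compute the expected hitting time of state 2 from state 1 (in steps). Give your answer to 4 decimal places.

1.9231

Let t(s) be the expected number of steps to first reach state 2 from state s, with t(state 2) = 0. Conditioning on the first step:
t(state 1) = 1 + 0.48·t(state 1)
Solving: t(state 1) = 1.9231.
Expected steps from state 1 to state 2: 1.9231.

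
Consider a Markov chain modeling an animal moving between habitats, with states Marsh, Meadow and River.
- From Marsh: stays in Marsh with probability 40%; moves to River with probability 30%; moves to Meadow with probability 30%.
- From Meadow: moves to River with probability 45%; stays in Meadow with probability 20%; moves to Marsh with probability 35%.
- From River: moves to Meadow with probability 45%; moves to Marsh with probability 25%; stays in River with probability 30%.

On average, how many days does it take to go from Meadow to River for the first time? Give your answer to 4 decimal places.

Let t(s) be the expected number of days to first reach River from state s, with t(River) = 0. Conditioning on the first day:
t(Marsh) = 1 + 0.4·t(Marsh) + 0.3·t(Meadow)
t(Meadow) = 1 + 0.35·t(Marsh) + 0.2·t(Meadow)
Solving: t(Marsh) = 2.9333, t(Meadow) = 2.5333.
Expected days from Meadow to River: 2.5333.

2.5333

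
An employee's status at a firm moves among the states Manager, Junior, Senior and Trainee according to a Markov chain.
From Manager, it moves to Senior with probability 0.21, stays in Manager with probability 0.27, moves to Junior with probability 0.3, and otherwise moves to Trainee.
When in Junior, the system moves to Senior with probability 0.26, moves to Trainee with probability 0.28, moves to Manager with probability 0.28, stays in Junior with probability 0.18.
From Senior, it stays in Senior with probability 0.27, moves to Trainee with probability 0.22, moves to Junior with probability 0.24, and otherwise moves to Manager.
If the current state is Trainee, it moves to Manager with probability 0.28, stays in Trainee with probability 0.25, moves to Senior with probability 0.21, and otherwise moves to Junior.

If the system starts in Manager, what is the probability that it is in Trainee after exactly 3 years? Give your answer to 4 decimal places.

Propagate the distribution vector 3 years from Manager.
After 0 years: (1.0000, 0.0000, 0.0000, 0.0000)
After 1 year: (0.2700, 0.3000, 0.2100, 0.2200)
After 2 years: (0.2752, 0.2426, 0.2376, 0.2446)
After 3 years: (0.2749, 0.2468, 0.2364, 0.2419)
P(in Trainee after 3 years) = 0.2419

0.2419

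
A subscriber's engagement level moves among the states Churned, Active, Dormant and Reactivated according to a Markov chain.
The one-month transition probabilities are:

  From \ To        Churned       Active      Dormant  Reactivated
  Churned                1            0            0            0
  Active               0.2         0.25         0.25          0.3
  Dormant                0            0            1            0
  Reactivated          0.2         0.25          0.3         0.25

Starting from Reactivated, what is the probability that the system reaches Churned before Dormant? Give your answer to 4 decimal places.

Let h(s) be the probability of absorption at Churned starting from transient state s. Then h(Churned) = 1 and h(Dormant) = 0. By first-step analysis:
h(Active) = 0.2·1 + 0.25·h(Active) + 0.25·0 + 0.3·h(Reactivated)
h(Reactivated) = 0.2·1 + 0.25·h(Active) + 0.3·0 + 0.25·h(Reactivated)
Solving: h(Active) = 0.4308, h(Reactivated) = 0.4103.
Starting from Reactivated, the probability is 0.4103.

0.4103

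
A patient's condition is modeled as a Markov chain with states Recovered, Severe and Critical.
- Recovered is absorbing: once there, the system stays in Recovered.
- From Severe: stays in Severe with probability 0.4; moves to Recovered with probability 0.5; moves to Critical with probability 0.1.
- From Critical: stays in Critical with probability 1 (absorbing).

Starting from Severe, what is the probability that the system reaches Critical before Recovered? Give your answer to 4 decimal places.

Let h(s) be the probability of absorption at Critical starting from transient state s. Then h(Critical) = 1 and h(Recovered) = 0. By first-step analysis:
h(Severe) = 0.5·0 + 0.4·h(Severe) + 0.1·1
Solving: h(Severe) = 0.1667.
Starting from Severe, the probability is 0.1667.

0.1667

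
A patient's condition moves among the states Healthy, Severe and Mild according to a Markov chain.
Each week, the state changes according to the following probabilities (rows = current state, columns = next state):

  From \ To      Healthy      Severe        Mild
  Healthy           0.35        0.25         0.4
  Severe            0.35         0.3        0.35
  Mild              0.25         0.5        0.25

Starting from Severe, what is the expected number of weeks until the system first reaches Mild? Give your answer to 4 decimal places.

Let t(s) be the expected number of weeks to first reach Mild from state s, with t(Mild) = 0. Conditioning on the first week:
t(Healthy) = 1 + 0.35·t(Healthy) + 0.25·t(Severe)
t(Severe) = 1 + 0.35·t(Healthy) + 0.3·t(Severe)
Solving: t(Healthy) = 2.5850, t(Severe) = 2.7211.
Expected weeks from Severe to Mild: 2.7211.

2.7211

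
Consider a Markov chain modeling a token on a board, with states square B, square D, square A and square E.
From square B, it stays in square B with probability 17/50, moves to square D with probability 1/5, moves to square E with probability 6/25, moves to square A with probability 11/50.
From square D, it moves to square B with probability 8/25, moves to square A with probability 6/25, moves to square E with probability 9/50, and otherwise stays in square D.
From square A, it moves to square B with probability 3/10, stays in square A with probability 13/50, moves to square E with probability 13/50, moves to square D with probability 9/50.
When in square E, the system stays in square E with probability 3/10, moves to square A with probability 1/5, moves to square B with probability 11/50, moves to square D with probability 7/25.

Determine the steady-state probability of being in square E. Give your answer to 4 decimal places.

0.2456

Let the stationary distribution be π with π = πP and π_1 + π_2 + π_3 + π_4 = 1.
π_1 = 0.34·π_1 + 0.32·π_2 + 0.3·π_3 + 0.22·π_4
π_2 = 0.2·π_1 + 0.26·π_2 + 0.18·π_3 + 0.28·π_4
π_3 = 0.22·π_1 + 0.24·π_2 + 0.26·π_3 + 0.2·π_4
Solving with the normalization constraint gives π = (0.2968, 0.2288, 0.2288, 0.2456).
So the stationary probability of square E is 0.2456.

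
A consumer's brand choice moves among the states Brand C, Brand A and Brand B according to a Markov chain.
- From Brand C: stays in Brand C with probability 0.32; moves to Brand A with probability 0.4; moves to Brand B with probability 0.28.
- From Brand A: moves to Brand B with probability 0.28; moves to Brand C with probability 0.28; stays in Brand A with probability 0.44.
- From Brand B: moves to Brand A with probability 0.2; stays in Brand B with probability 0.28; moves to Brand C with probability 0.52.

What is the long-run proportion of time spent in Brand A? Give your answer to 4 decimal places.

Let the stationary distribution be π with π = πP and π_1 + π_2 + π_3 = 1.
π_1 = 0.32·π_1 + 0.28·π_2 + 0.52·π_3
π_2 = 0.4·π_1 + 0.44·π_2 + 0.2·π_3
Solving with the normalization constraint gives π = (0.3617, 0.3583, 0.2800).
So the stationary probability of Brand A is 0.3583.

0.3583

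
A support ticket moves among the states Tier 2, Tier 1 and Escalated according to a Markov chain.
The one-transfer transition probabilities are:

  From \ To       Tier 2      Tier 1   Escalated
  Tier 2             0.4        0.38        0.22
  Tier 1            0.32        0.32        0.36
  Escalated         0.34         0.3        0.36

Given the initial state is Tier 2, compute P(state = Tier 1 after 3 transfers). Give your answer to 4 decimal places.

0.3353

Propagate the distribution vector 3 transfers from Tier 2.
After 0 transfers: (1.0000, 0.0000, 0.0000)
After 1 transfer: (0.4000, 0.3800, 0.2200)
After 2 transfers: (0.3564, 0.3396, 0.3040)
After 3 transfers: (0.3546, 0.3353, 0.3101)
P(in Tier 1 after 3 transfers) = 0.3353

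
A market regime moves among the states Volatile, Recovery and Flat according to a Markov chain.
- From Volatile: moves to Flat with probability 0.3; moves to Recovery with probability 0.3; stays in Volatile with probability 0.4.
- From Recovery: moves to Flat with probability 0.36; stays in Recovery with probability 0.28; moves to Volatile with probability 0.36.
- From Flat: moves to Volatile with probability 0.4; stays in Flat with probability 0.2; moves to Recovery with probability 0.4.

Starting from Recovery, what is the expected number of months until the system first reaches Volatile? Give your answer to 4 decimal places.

Let t(s) be the expected number of months to first reach Volatile from state s, with t(Volatile) = 0. Conditioning on the first month:
t(Recovery) = 1 + 0.28·t(Recovery) + 0.36·t(Flat)
t(Flat) = 1 + 0.4·t(Recovery) + 0.2·t(Flat)
Solving: t(Recovery) = 2.6852, t(Flat) = 2.5926.
Expected months from Recovery to Volatile: 2.6852.

2.6852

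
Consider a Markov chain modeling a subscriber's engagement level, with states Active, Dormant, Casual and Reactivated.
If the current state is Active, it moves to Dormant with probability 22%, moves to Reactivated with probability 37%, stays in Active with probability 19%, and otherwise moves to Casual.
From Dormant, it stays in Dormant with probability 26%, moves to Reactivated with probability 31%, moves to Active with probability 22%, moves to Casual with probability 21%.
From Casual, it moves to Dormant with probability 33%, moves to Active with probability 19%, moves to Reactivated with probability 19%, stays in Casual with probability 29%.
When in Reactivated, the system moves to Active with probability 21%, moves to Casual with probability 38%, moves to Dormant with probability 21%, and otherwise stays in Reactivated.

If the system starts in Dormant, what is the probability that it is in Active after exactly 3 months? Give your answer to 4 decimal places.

Propagate the distribution vector 3 months from Dormant.
After 0 months: (0.0000, 1.0000, 0.0000, 0.0000)
After 1 month: (0.2200, 0.2600, 0.2100, 0.3100)
After 2 months: (0.2040, 0.2504, 0.2817, 0.2639)
After 3 months: (0.2028, 0.2584, 0.2794, 0.2594)
P(in Active after 3 months) = 0.2028

0.2028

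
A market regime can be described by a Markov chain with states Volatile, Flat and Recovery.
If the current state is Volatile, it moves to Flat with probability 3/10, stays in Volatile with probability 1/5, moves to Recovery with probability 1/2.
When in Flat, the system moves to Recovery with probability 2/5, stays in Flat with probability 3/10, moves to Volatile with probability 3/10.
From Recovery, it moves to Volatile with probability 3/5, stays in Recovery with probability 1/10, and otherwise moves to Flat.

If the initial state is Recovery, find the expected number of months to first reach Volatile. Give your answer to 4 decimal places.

Let t(s) be the expected number of months to first reach Volatile from state s, with t(Volatile) = 0. Conditioning on the first month:
t(Flat) = 1 + 0.3·t(Flat) + 0.4·t(Recovery)
t(Recovery) = 1 + 0.3·t(Flat) + 0.1·t(Recovery)
Solving: t(Flat) = 2.5490, t(Recovery) = 1.9608.
Expected months from Recovery to Volatile: 1.9608.

1.9608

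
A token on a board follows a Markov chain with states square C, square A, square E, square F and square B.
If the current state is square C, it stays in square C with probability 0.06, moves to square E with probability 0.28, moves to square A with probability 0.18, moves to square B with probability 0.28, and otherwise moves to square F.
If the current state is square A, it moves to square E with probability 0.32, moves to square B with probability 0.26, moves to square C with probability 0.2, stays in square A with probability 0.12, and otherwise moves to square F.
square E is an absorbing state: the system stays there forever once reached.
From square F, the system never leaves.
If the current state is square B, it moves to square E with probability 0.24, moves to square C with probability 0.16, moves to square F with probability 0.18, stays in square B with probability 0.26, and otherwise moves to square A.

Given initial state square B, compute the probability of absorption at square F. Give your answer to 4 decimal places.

Let h(s) be the probability of absorption at square F starting from transient state s. Then h(square F) = 1 and h(square E) = 0. By first-step analysis:
h(square C) = 0.06·h(square C) + 0.18·h(square A) + 0.28·0 + 0.2·1 + 0.28·h(square B)
h(square A) = 0.2·h(square C) + 0.12·h(square A) + 0.32·0 + 0.1·1 + 0.26·h(square B)
h(square B) = 0.16·h(square C) + 0.16·h(square A) + 0.24·0 + 0.18·1 + 0.26·h(square B)
Solving: h(square C) = 0.3924, h(square A) = 0.3202, h(square B) = 0.3973.
Starting from square B, the probability is 0.3973.

0.3973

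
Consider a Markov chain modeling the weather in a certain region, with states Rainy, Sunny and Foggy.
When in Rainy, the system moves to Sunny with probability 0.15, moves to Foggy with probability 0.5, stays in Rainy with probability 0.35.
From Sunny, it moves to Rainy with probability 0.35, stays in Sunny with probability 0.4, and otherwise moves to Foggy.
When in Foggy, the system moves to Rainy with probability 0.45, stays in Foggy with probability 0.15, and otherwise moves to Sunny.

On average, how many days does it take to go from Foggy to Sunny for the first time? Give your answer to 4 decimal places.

Let t(s) be the expected number of days to first reach Sunny from state s, with t(Sunny) = 0. Conditioning on the first day:
t(Rainy) = 1 + 0.35·t(Rainy) + 0.5·t(Foggy)
t(Foggy) = 1 + 0.45·t(Rainy) + 0.15·t(Foggy)
Solving: t(Rainy) = 4.1221, t(Foggy) = 3.3588.
Expected days from Foggy to Sunny: 3.3588.

3.3588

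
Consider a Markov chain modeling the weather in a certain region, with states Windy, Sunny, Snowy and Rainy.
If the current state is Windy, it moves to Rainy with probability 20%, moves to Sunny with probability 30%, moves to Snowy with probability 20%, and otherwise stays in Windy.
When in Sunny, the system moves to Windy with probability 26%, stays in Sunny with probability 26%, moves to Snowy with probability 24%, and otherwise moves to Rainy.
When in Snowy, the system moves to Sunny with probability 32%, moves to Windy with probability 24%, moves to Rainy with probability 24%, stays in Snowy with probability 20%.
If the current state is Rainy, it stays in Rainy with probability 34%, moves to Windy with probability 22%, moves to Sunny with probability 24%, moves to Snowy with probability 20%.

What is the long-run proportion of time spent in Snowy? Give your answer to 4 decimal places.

0.2111

Let the stationary distribution be π with π = πP and π_1 + π_2 + π_3 + π_4 = 1.
π_1 = 0.3·π_1 + 0.26·π_2 + 0.24·π_3 + 0.22·π_4
π_2 = 0.3·π_1 + 0.26·π_2 + 0.32·π_3 + 0.24·π_4
π_3 = 0.2·π_1 + 0.24·π_2 + 0.2·π_3 + 0.2·π_4
Solving with the normalization constraint gives π = (0.2558, 0.2778, 0.2111, 0.2553).
So the stationary probability of Snowy is 0.2111.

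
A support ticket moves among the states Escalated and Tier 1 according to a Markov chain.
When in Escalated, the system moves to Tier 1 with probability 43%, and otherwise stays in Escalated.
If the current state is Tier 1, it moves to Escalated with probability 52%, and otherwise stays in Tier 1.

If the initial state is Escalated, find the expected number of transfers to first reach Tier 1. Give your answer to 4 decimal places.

Let t(s) be the expected number of transfers to first reach Tier 1 from state s, with t(Tier 1) = 0. Conditioning on the first transfer:
t(Escalated) = 1 + 0.57·t(Escalated)
Solving: t(Escalated) = 2.3256.
Expected transfers from Escalated to Tier 1: 2.3256.

2.3256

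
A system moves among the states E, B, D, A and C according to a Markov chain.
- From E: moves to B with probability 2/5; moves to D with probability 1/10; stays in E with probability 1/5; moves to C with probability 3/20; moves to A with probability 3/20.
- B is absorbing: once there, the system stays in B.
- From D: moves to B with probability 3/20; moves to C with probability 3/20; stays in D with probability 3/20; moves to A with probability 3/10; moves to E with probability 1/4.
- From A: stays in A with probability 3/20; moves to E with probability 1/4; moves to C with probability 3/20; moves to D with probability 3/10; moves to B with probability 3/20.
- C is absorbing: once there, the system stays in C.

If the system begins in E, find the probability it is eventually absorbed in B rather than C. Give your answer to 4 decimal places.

Let h(s) be the probability of absorption at B starting from transient state s. Then h(B) = 1 and h(C) = 0. By first-step analysis:
h(E) = 0.2·h(E) + 0.4·1 + 0.1·h(D) + 0.15·h(A) + 0.15·0
h(D) = 0.25·h(E) + 0.15·1 + 0.15·h(D) + 0.3·h(A) + 0.15·0
h(A) = 0.25·h(E) + 0.15·1 + 0.3·h(D) + 0.15·h(A) + 0.15·0
Solving: h(E) = 0.6821, h(D) = 0.5828, h(A) = 0.5828.
Starting from E, the probability is 0.6821.

0.6821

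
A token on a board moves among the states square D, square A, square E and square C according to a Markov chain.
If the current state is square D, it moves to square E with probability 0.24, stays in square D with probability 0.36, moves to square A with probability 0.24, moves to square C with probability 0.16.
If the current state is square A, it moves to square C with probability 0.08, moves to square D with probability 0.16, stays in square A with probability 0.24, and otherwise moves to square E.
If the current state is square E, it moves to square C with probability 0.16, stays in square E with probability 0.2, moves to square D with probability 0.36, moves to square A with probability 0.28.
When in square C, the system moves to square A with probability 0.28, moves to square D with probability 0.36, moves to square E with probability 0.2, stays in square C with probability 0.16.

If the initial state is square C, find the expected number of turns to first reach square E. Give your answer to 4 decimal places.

3.3933

Let t(s) be the expected number of turns to first reach square E from state s, with t(square E) = 0. Conditioning on the first turn:
t(square D) = 1 + 0.36·t(square D) + 0.24·t(square A) + 0.16·t(square C)
t(square A) = 1 + 0.16·t(square D) + 0.24·t(square A) + 0.08·t(square C)
t(square C) = 1 + 0.36·t(square D) + 0.28·t(square A) + 0.16·t(square C)
Solving: t(square D) = 3.2986, t(square A) = 2.3674, t(square C) = 3.3933.
Expected turns from square C to square E: 3.3933.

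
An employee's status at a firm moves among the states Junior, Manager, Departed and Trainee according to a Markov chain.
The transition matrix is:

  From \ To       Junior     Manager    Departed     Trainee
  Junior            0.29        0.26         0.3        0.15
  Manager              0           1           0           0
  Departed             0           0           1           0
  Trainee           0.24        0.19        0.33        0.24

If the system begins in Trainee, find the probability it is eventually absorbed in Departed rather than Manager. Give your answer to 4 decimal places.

0.6082

Let h(s) be the probability of absorption at Departed starting from transient state s. Then h(Departed) = 1 and h(Manager) = 0. By first-step analysis:
h(Junior) = 0.29·h(Junior) + 0.26·0 + 0.3·1 + 0.15·h(Trainee)
h(Trainee) = 0.24·h(Junior) + 0.19·0 + 0.33·1 + 0.24·h(Trainee)
Solving: h(Junior) = 0.5510, h(Trainee) = 0.6082.
Starting from Trainee, the probability is 0.6082.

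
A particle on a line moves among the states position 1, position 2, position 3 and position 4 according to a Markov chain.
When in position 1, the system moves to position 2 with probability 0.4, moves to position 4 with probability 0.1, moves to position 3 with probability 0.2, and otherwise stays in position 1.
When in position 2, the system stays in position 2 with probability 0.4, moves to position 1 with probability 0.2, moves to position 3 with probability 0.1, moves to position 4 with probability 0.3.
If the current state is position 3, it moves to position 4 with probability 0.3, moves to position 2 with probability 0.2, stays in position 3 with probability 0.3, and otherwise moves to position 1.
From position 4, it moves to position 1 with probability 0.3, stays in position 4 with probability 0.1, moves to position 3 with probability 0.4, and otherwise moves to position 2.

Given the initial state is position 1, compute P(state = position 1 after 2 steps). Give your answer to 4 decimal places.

0.2400

Propagate the distribution vector 2 steps from position 1.
After 0 steps: (1.0000, 0.0000, 0.0000, 0.0000)
After 1 step: (0.3000, 0.4000, 0.2000, 0.1000)
After 2 steps: (0.2400, 0.3400, 0.2000, 0.2200)
P(in position 1 after 2 steps) = 0.2400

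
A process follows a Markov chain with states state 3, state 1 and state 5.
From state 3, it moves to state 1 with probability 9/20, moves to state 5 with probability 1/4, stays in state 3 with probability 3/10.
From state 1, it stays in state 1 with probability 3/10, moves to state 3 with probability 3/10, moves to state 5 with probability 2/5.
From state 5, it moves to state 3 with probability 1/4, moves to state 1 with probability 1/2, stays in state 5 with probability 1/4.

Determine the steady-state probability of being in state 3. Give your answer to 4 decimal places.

Let the stationary distribution be π with π = πP and π_1 + π_2 + π_3 = 1.
π_1 = 0.3·π_1 + 0.3·π_2 + 0.25·π_3
π_2 = 0.45·π_1 + 0.3·π_2 + 0.5·π_3
Solving with the normalization constraint gives π = (0.2845, 0.4048, 0.3107).
So the stationary probability of state 3 is 0.2845.

0.2845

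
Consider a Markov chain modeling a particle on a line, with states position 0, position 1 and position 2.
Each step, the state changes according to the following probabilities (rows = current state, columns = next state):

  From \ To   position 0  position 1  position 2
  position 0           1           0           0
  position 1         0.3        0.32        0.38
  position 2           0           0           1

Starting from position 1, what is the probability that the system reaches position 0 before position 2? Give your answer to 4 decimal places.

0.4412

Let h(s) be the probability of absorption at position 0 starting from transient state s. Then h(position 0) = 1 and h(position 2) = 0. By first-step analysis:
h(position 1) = 0.3·1 + 0.32·h(position 1) + 0.38·0
Solving: h(position 1) = 0.4412.
Starting from position 1, the probability is 0.4412.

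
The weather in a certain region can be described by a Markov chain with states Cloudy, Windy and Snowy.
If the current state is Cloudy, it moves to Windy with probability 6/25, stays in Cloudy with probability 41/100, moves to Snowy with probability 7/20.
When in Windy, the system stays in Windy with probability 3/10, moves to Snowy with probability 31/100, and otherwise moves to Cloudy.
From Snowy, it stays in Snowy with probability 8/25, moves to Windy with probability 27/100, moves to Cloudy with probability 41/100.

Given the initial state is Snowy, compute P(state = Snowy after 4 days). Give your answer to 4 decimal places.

Propagate the distribution vector 4 days from Snowy.
After 0 days: (0.0000, 0.0000, 1.0000)
After 1 day: (0.4100, 0.2700, 0.3200)
After 2 days: (0.4046, 0.2658, 0.3296)
After 3 days: (0.4047, 0.2658, 0.3295)
After 4 days: (0.4047, 0.2658, 0.3295)
P(in Snowy after 4 days) = 0.3295

0.3295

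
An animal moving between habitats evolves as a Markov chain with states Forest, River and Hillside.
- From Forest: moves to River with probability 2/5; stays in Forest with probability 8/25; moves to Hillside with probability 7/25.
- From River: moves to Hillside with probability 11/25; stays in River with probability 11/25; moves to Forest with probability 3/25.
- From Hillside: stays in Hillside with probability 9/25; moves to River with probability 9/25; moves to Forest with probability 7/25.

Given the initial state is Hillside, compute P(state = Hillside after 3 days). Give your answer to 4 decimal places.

0.3733

Propagate the distribution vector 3 days from Hillside.
After 0 days: (0.0000, 0.0000, 1.0000)
After 1 day: (0.2800, 0.3600, 0.3600)
After 2 days: (0.2336, 0.4000, 0.3664)
After 3 days: (0.2253, 0.4013, 0.3733)
P(in Hillside after 3 days) = 0.3733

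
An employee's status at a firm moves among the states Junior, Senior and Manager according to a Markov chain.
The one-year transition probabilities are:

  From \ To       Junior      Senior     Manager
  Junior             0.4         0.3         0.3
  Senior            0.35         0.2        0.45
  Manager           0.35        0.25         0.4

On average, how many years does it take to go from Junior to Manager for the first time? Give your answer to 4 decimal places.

Let t(s) be the expected number of years to first reach Manager from state s, with t(Manager) = 0. Conditioning on the first year:
t(Junior) = 1 + 0.4·t(Junior) + 0.3·t(Senior)
t(Senior) = 1 + 0.35·t(Junior) + 0.2·t(Senior)
Solving: t(Junior) = 2.9333, t(Senior) = 2.5333.
Expected years from Junior to Manager: 2.9333.

2.9333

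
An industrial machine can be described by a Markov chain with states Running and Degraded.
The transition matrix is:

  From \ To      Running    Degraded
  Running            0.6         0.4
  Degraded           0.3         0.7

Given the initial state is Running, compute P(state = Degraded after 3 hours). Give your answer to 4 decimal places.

0.5560

Propagate the distribution vector 3 hours from Running.
After 0 hours: (1.0000, 0.0000)
After 1 hour: (0.6000, 0.4000)
After 2 hours: (0.4800, 0.5200)
After 3 hours: (0.4440, 0.5560)
P(in Degraded after 3 hours) = 0.5560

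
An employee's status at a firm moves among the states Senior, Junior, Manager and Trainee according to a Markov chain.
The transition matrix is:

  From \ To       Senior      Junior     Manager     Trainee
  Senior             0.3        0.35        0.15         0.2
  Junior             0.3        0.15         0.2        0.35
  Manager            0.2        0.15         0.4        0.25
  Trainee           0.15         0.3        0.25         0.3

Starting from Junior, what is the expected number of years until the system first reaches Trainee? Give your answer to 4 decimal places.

Let t(s) be the expected number of years to first reach Trainee from state s, with t(Trainee) = 0. Conditioning on the first year:
t(Senior) = 1 + 0.3·t(Senior) + 0.35·t(Junior) + 0.15·t(Manager)
t(Junior) = 1 + 0.3·t(Senior) + 0.15·t(Junior) + 0.2·t(Manager)
t(Manager) = 1 + 0.2·t(Senior) + 0.15·t(Junior) + 0.4·t(Manager)
Solving: t(Senior) = 4.0132, t(Junior) = 3.5061, t(Manager) = 3.8809.
Expected years from Junior to Trainee: 3.5061.

3.5061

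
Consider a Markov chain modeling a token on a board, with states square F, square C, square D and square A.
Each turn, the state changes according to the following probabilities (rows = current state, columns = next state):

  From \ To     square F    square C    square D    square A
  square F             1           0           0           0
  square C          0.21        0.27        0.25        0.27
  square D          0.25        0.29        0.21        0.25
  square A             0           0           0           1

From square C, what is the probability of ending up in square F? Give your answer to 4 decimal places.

0.4530

Let h(s) be the probability of absorption at square F starting from transient state s. Then h(square F) = 1 and h(square A) = 0. By first-step analysis:
h(square C) = 0.21·1 + 0.27·h(square C) + 0.25·h(square D) + 0.27·0
h(square D) = 0.25·1 + 0.29·h(square C) + 0.21·h(square D) + 0.25·0
Solving: h(square C) = 0.4530, h(square D) = 0.4827.
Starting from square C, the probability is 0.4530.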